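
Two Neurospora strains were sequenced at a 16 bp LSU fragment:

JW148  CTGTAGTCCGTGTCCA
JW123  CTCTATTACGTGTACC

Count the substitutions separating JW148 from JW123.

5

Mismatches occur at site 3 (G→C), site 6 (G→T), site 8 (C→A), site 14 (C→A), site 16 (A→C).
That gives 5 mismatches out of 16 aligned sites, so the Hamming distance is 5.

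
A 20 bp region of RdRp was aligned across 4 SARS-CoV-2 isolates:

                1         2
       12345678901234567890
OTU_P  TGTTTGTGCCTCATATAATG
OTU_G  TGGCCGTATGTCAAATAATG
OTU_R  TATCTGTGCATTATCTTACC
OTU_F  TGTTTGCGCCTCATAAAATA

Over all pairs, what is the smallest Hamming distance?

Pairwise Hamming distances:
  OTU_P vs OTU_G: 7
  OTU_P vs OTU_R: 8
  OTU_P vs OTU_F: 3
  OTU_G vs OTU_R: 12
  OTU_G vs OTU_F: 10
  OTU_R vs OTU_F: 10
The smallest is 3, between OTU_P and OTU_F.

3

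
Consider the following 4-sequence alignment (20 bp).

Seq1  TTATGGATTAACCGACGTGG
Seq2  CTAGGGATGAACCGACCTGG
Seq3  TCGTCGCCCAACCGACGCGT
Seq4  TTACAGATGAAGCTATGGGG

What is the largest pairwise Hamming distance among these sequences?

Pairwise Hamming distances:
  Seq1 vs Seq2: 4
  Seq1 vs Seq3: 8
  Seq1 vs Seq4: 7
  Seq2 vs Seq3: 11
  Seq2 vs Seq4: 8
  Seq3 vs Seq4: 12
The largest is 12, between Seq3 and Seq4.

12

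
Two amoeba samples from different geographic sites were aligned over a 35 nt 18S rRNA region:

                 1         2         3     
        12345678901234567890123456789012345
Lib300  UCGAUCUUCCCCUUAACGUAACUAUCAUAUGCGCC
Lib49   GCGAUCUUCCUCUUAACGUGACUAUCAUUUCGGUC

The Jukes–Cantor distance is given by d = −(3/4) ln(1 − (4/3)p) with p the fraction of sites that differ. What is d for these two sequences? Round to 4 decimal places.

The sequences differ at positions 1 (U/G), 11 (C/U), 20 (A/G), 29 (A/U), 31 (G/C), 32 (C/G), 34 (C/U).
p = 7/35 = 0.200000.
d = −0.75 · ln(1 − (4/3)·0.200000) = −0.75 · ln(0.733333) = −0.75 · (-0.310155) = 0.2326.

0.2326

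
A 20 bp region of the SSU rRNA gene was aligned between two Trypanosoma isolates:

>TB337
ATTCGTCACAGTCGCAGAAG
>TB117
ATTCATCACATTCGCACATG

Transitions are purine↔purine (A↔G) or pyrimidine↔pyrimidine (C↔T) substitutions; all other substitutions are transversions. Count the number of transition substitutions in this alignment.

Differing sites — 5:G/A (Ti); 11:G/T (Tv); 17:G/C (Tv); 19:A/T (Tv).
Of the 4 differences, 1 transition and 3 transversions, so the answer is 1.

1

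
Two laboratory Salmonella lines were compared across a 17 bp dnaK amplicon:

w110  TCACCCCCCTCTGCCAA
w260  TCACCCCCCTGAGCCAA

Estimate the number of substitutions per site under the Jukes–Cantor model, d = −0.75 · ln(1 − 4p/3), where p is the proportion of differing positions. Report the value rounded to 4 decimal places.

Differing sites — 11:C/G; 12:T/A.
p = 2/17 = 0.117647.
d = −0.75 · ln(1 − (4/3)·0.117647) = −0.75 · ln(0.843137) = −0.75 · (-0.170626) = 0.1280.

0.1280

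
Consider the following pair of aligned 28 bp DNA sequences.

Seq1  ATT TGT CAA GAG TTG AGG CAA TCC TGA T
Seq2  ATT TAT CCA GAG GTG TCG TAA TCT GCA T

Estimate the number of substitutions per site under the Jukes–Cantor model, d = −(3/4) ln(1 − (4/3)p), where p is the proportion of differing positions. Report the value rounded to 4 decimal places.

Differing sites — 5:G/A; 8:A/C; 13:T/G; 16:A/T; 17:G/C; 19:C/T; 24:C/T; 25:T/G; 26:G/C.
p = 9/28 = 0.321429.
d = −0.75 · ln(1 − (4/3)·0.321429) = −0.75 · ln(0.571428) = −0.75 · (-0.559617) = 0.4197.

0.4197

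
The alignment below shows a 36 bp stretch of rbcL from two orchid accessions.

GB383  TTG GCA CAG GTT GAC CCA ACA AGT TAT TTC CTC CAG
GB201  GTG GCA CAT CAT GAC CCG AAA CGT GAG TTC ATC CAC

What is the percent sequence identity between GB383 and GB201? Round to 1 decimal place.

69.4%

The sequences differ at positions 1 (T/G), 9 (G/T), 10 (G/C), 11 (T/A), 18 (A/G), 20 (C/A), 22 (A/C), 25 (T/G), 27 (T/G), 31 (C/A), 36 (G/C).
25 of the 36 sites match, so the percent identity is 25/36 × 100 = 69.4%.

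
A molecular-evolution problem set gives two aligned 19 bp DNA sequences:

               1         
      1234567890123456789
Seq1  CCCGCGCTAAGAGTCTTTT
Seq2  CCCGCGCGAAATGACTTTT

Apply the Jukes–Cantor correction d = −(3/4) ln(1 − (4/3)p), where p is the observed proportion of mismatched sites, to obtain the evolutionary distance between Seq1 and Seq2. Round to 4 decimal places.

0.2471

The sequences differ at positions 8 (T/G), 11 (G/A), 12 (A/T), 14 (T/A).
p = 4/19 = 0.210526.
d = −0.75 · ln(1 − (4/3)·0.210526) = −0.75 · ln(0.719299) = −0.75 · (-0.329478) = 0.2471.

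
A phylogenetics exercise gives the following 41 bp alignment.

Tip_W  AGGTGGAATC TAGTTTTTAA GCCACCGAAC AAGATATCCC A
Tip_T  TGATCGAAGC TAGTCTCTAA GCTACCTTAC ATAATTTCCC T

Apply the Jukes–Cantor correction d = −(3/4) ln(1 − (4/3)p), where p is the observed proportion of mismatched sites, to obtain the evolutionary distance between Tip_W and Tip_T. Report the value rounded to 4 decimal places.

The sequences differ at positions 1 (A/T), 3 (G/A), 5 (G/C), 9 (T/G), 15 (T/C), 17 (T/C), 23 (C/T), 27 (G/T), 28 (A/T), 32 (A/T), 33 (G/A), 36 (A/T), 41 (A/T).
p = 13/41 = 0.317073.
d = −0.75 · ln(1 − (4/3)·0.317073) = −0.75 · ln(0.577236) = −0.75 · (-0.549504) = 0.4121.

0.4121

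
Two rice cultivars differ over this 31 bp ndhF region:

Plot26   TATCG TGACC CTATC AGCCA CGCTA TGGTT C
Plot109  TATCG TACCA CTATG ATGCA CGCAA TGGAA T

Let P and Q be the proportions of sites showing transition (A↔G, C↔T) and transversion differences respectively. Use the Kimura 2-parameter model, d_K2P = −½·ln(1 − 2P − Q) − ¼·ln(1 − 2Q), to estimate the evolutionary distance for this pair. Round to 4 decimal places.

0.4263

The sequences differ at positions 7 (G/A, transition), 8 (A/C, transversion), 10 (C/A, transversion), 15 (C/G, transversion), 17 (G/T, transversion), 18 (C/G, transversion), 24 (T/A, transversion), 29 (T/A, transversion), 30 (T/A, transversion), 31 (C/T, transition).
Of the 10 differences, 2 transitions and 8 transversions over 31 sites: P = 2/31 = 0.064516, Q = 8/31 = 0.258065.
d = −0.5·ln(0.612903) − 0.25·ln(0.483870) = −0.5·(-0.489549) − 0.25·(-0.725939) = 0.4263.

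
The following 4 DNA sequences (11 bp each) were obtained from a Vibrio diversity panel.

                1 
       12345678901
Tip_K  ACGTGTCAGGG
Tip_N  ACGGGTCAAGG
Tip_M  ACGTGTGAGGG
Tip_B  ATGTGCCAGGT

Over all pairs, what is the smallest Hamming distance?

1

Pairwise Hamming distances:
  Tip_K vs Tip_N: 2
  Tip_K vs Tip_M: 1
  Tip_K vs Tip_B: 3
  Tip_N vs Tip_M: 3
  Tip_N vs Tip_B: 5
  Tip_M vs Tip_B: 4
The smallest is 1, between Tip_K and Tip_M.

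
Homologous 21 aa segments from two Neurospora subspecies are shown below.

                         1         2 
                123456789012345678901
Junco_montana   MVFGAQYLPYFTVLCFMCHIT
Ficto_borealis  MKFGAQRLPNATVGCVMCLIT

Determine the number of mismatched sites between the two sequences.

Mismatches occur at site 2 (V→K), site 7 (Y→R), site 10 (Y→N), site 11 (F→A), site 14 (L→G), site 16 (F→V), site 19 (H→L).
That gives 7 mismatches out of 21 aligned sites, so the Hamming distance is 7.

7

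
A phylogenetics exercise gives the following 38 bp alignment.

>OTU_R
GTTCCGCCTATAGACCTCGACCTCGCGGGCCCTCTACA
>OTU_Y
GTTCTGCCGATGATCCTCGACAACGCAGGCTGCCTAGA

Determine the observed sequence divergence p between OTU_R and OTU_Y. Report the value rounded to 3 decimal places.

0.316

Mismatches occur at site 5 (C↔T), site 9 (T↔G), site 12 (A↔G), site 13 (G↔A), site 14 (A↔T), site 22 (C↔A), site 23 (T↔A), site 27 (G↔A), site 31 (C↔T), site 32 (C↔G), site 33 (T↔C), site 37 (C↔G).
There are 12 differences over 38 sites, so p = 12/38 = 0.316.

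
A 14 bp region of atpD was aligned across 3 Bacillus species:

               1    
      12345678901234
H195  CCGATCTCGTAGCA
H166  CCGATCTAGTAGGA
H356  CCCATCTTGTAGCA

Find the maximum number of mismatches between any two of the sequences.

Pairwise Hamming distances:
  H195 vs H166: 2
  H195 vs H356: 2
  H166 vs H356: 3
The largest is 3, between H166 and H356.

3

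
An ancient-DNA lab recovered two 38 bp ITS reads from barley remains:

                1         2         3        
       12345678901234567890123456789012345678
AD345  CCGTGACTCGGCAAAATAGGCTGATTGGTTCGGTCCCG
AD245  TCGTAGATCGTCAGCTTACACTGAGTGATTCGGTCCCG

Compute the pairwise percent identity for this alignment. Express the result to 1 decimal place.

Mismatches occur at site 1 (C→T), site 5 (G→A), site 6 (A→G), site 7 (C→A), site 11 (G→T), site 14 (A→G), site 15 (A→C), site 16 (A→T), site 19 (G→C), site 20 (G→A), site 25 (T→G), site 28 (G→A).
26 of the 38 sites match, so the percent identity is 26/38 × 100 = 68.4%.

68.4%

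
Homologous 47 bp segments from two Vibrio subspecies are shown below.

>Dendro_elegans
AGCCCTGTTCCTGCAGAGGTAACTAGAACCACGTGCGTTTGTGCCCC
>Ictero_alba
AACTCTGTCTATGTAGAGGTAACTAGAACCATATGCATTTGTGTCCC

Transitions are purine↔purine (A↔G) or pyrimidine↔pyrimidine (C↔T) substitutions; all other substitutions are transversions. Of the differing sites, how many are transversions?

1

Mismatches occur at site 2 (G→A, transition), site 4 (C→T, transition), site 9 (T→C, transition), site 10 (C→T, transition), site 11 (C→A, transversion), site 14 (C→T, transition), site 32 (C→T, transition), site 33 (G→A, transition), site 37 (G→A, transition), site 44 (C→T, transition).
Of the 10 differences, 9 transitions and 1 transversion, so the answer is 1.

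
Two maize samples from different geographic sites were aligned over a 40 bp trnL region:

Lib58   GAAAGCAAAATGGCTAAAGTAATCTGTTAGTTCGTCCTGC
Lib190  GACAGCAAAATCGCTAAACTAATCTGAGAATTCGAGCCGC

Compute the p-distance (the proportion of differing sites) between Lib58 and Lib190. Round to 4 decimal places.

0.2250

Differing sites — 3:A/C; 12:G/C; 19:G/C; 27:T/A; 28:T/G; 30:G/A; 35:T/A; 36:C/G; 38:T/C.
There are 9 differences over 40 sites, so p = 9/40 = 0.2250.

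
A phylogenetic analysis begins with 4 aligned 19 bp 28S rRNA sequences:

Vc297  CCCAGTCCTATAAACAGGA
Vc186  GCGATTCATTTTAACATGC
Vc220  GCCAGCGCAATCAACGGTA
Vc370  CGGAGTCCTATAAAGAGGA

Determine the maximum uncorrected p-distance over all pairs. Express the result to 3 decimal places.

Pairwise Hamming distances:
  Vc297 vs Vc186: 8
  Vc297 vs Vc220: 7
  Vc297 vs Vc370: 3
  Vc186 vs Vc220: 12
  Vc186 vs Vc370: 9
  Vc220 vs Vc370: 10
The largest is 12 mismatches, between Vc186 and Vc220; p = 12/19 = 0.632.

0.632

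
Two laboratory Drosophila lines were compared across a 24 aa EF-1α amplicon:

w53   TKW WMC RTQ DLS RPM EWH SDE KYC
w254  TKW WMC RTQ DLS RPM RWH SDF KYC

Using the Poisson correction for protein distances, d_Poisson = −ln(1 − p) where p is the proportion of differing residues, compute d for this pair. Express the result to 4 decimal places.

0.0870

The sequences differ at positions 16 (E/R), 21 (E/F).
p = 2/24 = 0.083333.
d = −ln(1 − 0.083333) = −ln(0.916667) = 0.0870.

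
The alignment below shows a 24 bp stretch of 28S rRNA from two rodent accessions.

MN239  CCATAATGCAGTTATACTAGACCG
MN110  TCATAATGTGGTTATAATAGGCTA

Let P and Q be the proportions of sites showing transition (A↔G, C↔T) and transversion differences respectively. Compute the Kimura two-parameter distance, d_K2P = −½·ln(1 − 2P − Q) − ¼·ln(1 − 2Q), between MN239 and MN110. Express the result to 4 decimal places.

The sequences differ at positions 1 (C/T, transition), 9 (C/T, transition), 10 (A/G, transition), 17 (C/A, transversion), 21 (A/G, transition), 23 (C/T, transition), 24 (G/A, transition).
Of the 7 differences, 6 transitions and 1 transversion over 24 sites: P = 6/24 = 0.250000, Q = 1/24 = 0.041667.
d = −0.5·ln(0.458333) − 0.25·ln(0.916666) = −0.5·(-0.780159) − 0.25·(-0.087012) = 0.4118.

0.4118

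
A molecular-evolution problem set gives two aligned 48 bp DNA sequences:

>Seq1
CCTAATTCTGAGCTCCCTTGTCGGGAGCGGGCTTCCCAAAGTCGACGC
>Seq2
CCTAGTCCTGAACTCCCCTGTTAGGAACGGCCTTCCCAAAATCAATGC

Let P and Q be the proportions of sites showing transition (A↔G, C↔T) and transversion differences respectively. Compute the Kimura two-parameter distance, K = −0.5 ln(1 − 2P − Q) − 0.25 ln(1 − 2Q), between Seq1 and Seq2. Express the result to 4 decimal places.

Differing sites — 5:A/G (Ti); 7:T/C (Ti); 12:G/A (Ti); 18:T/C (Ti); 22:C/T (Ti); 23:G/A (Ti); 27:G/A (Ti); 31:G/C (Tv); 41:G/A (Ti); 44:G/A (Ti); 46:C/T (Ti).
Of the 11 differences, 10 transitions and 1 transversion over 48 sites: P = 10/48 = 0.208333, Q = 1/48 = 0.020833.
d = −0.5·ln(0.562501) − 0.25·ln(0.958334) = −0.5·(-0.575362) − 0.25·(-0.042559) = 0.2983.

0.2983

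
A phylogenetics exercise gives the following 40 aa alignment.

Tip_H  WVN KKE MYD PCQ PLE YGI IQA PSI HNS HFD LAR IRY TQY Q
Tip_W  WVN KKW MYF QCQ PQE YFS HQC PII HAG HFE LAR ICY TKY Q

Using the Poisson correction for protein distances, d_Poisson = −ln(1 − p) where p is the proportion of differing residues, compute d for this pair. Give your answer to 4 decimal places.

Mismatches occur at site 6 (E↔W), site 9 (D↔F), site 10 (P↔Q), site 14 (L↔Q), site 17 (G↔F), site 18 (I↔S), site 19 (I↔H), site 21 (A↔C), site 23 (S↔I), site 26 (N↔A), site 27 (S↔G), site 30 (D↔E), site 35 (R↔C), site 38 (Q↔K).
p = 14/40 = 0.350000.
d = −ln(1 − 0.350000) = −ln(0.650000) = 0.4308.

0.4308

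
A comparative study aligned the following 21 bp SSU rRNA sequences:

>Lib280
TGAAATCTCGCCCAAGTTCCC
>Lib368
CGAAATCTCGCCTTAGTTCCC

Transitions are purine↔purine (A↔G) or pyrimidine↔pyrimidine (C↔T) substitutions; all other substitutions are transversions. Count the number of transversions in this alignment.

Mismatches occur at site 1 (T/C, transition), site 13 (C/T, transition), site 14 (A/T, transversion).
Of the 3 differences, 2 transitions and 1 transversion, so the answer is 1.

1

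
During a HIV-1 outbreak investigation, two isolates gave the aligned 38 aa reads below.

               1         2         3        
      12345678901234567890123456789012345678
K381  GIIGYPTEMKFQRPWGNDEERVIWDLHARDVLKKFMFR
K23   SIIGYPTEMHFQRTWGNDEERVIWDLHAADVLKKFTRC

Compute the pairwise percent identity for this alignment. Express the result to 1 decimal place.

81.6%

Mismatches occur at site 1 (G↔S), site 10 (K↔H), site 14 (P↔T), site 29 (R↔A), site 36 (M↔T), site 37 (F↔R), site 38 (R↔C).
31 of the 38 sites match, so the percent identity is 31/38 × 100 = 81.6%.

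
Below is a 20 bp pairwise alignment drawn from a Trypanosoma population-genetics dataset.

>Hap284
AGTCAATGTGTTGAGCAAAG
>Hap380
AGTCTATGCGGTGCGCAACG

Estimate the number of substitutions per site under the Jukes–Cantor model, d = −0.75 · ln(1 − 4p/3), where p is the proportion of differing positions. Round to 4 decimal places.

Differing sites — 5:A/T; 9:T/C; 11:T/G; 14:A/C; 19:A/C.
p = 5/20 = 0.250000.
d = −0.75 · ln(1 − (4/3)·0.250000) = −0.75 · ln(0.666667) = −0.75 · (-0.405465) = 0.3041.

0.3041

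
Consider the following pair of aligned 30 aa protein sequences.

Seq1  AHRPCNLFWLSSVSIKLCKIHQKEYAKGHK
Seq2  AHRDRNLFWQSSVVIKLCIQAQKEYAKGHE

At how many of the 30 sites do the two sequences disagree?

8

The sequences differ at positions 4 (P/D), 5 (C/R), 10 (L/Q), 14 (S/V), 19 (K/I), 20 (I/Q), 21 (H/A), 30 (K/E).
That gives 8 mismatches out of 30 aligned sites, so the Hamming distance is 8.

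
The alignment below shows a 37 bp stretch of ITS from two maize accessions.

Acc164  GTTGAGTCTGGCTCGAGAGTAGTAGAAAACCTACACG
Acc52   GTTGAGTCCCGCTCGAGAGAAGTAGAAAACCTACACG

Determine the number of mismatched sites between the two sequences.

The sequences differ at positions 9 (T/C), 10 (G/C), 20 (T/A).
That gives 3 mismatches out of 37 aligned sites, so the Hamming distance is 3.

3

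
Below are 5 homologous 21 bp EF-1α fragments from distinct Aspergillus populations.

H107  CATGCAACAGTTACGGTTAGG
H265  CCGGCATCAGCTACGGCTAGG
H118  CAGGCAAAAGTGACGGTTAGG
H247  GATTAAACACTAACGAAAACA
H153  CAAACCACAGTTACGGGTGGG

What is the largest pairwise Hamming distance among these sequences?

14

Pairwise Hamming distances:
  H107 vs H265: 5
  H107 vs H118: 3
  H107 vs H247: 10
  H107 vs H153: 5
  H265 vs H118: 6
  H265 vs H247: 14
  H265 vs H153: 8
  H118 vs H247: 12
  H118 vs H153: 7
  H247 vs H153: 13
The largest is 14, between H265 and H247.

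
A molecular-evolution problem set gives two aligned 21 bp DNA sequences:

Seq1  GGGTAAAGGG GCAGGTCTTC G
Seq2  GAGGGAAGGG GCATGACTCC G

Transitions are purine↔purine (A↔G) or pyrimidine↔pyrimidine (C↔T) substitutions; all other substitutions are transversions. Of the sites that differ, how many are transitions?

3

Differing sites — 2:G/A (Ti); 4:T/G (Tv); 5:A/G (Ti); 14:G/T (Tv); 16:T/A (Tv); 19:T/C (Ti).
Of the 6 differences, 3 transitions and 3 transversions, so the answer is 3.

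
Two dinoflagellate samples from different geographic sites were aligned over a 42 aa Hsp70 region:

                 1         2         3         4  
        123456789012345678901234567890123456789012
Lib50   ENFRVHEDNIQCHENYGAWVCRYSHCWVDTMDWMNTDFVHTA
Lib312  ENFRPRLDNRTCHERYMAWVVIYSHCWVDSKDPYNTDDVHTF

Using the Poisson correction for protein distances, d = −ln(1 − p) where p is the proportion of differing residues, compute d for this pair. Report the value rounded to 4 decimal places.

0.4418

Mismatches occur at site 5 (V/P), site 6 (H/R), site 7 (E/L), site 10 (I/R), site 11 (Q/T), site 15 (N/R), site 17 (G/M), site 21 (C/V), site 22 (R/I), site 30 (T/S), site 31 (M/K), site 33 (W/P), site 34 (M/Y), site 38 (F/D), site 42 (A/F).
p = 15/42 = 0.357143.
d = −ln(1 − 0.357143) = −ln(0.642857) = 0.4418.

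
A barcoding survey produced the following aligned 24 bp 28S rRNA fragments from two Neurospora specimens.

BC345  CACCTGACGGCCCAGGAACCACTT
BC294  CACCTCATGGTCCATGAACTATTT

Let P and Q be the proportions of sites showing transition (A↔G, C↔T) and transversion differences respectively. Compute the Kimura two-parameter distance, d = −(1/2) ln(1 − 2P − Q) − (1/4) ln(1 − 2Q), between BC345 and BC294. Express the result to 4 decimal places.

0.3151

The sequences differ at positions 6 (G/C, transversion), 8 (C/T, transition), 11 (C/T, transition), 15 (G/T, transversion), 20 (C/T, transition), 22 (C/T, transition).
Of the 6 differences, 4 transitions and 2 transversions over 24 sites: P = 4/24 = 0.166667, Q = 2/24 = 0.083333.
d = −0.5·ln(0.583333) − 0.25·ln(0.833334) = −0.5·(-0.538997) − 0.25·(-0.182321) = 0.3151.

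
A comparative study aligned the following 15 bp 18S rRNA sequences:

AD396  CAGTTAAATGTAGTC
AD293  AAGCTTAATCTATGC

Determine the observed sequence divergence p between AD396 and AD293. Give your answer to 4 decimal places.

0.4000

Mismatches occur at site 1 (C↔A), site 4 (T↔C), site 6 (A↔T), site 10 (G↔C), site 13 (G↔T), site 14 (T↔G).
There are 6 differences over 15 sites, so p = 6/15 = 0.4000.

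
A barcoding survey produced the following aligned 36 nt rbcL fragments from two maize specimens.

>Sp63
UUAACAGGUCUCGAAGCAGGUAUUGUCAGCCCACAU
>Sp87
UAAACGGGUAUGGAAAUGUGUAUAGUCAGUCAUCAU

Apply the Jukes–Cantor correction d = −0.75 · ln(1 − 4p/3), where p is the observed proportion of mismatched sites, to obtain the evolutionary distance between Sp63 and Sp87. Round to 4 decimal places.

The sequences differ at positions 2 (U/A), 6 (A/G), 10 (C/A), 12 (C/G), 16 (G/A), 17 (C/U), 18 (A/G), 19 (G/U), 24 (U/A), 30 (C/U), 32 (C/A), 33 (A/U).
p = 12/36 = 0.333333.
d = −0.75 · ln(1 − (4/3)·0.333333) = −0.75 · ln(0.555556) = −0.75 · (-0.587786) = 0.4408.

0.4408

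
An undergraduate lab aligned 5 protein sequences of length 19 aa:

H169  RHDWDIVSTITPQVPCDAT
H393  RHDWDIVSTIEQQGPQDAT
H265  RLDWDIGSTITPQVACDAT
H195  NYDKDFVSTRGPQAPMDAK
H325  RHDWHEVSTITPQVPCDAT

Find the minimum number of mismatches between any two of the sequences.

2

Pairwise Hamming distances:
  H169 vs H393: 4
  H169 vs H265: 3
  H169 vs H195: 9
  H169 vs H325: 2
  H393 vs H265: 7
  H393 vs H195: 10
  H393 vs H325: 6
  H265 vs H195: 11
  H265 vs H325: 5
  H195 vs H325: 10
The smallest is 2, between H169 and H325.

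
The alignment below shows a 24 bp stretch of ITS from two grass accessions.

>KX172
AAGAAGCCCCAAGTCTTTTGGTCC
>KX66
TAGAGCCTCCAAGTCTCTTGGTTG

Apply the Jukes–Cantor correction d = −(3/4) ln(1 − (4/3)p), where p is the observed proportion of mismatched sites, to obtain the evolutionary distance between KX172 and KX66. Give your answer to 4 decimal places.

0.3694

Mismatches occur at site 1 (A↔T), site 5 (A↔G), site 6 (G↔C), site 8 (C↔T), site 17 (T↔C), site 23 (C↔T), site 24 (C↔G).
p = 7/24 = 0.291667.
d = −0.75 · ln(1 − (4/3)·0.291667) = −0.75 · ln(0.611111) = −0.75 · (-0.492477) = 0.3694.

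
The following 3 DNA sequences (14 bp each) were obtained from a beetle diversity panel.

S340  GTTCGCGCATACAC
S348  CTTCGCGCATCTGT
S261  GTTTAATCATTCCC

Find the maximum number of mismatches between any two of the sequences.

Pairwise Hamming distances:
  S340 vs S348: 5
  S340 vs S261: 6
  S348 vs S261: 9
The largest is 9, between S348 and S261.

9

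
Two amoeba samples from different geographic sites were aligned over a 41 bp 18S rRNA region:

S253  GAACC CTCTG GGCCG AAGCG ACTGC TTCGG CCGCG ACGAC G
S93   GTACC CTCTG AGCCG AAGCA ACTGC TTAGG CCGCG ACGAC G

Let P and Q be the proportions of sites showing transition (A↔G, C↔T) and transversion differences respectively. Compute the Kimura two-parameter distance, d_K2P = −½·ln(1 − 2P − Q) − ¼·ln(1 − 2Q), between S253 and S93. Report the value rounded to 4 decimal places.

0.1048

Mismatches occur at site 2 (A↔T, transversion), site 11 (G↔A, transition), site 20 (G↔A, transition), site 28 (C↔A, transversion).
Of the 4 differences, 2 transitions and 2 transversions over 41 sites: P = 2/41 = 0.048780, Q = 2/41 = 0.048780.
d = −0.5·ln(0.853660) − 0.25·ln(0.902440) = −0.5·(-0.158222) − 0.25·(-0.102653) = 0.1048.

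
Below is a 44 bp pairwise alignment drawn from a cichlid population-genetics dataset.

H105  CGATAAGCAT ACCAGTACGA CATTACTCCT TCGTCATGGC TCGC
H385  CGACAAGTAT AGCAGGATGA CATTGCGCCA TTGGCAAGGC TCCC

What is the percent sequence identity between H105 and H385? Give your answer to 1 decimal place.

The sequences differ at positions 4 (T/C), 8 (C/T), 12 (C/G), 16 (T/G), 18 (C/T), 25 (A/G), 27 (T/G), 30 (T/A), 32 (C/T), 34 (T/G), 37 (T/A), 43 (G/C).
32 of the 44 sites match, so the percent identity is 32/44 × 100 = 72.7%.

72.7%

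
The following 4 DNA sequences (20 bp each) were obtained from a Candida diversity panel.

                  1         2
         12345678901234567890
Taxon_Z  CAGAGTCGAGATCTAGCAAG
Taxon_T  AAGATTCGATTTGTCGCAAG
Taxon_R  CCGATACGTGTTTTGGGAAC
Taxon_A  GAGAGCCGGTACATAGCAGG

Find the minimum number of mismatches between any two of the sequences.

Pairwise Hamming distances:
  Taxon_Z vs Taxon_T: 6
  Taxon_Z vs Taxon_R: 9
  Taxon_Z vs Taxon_A: 7
  Taxon_T vs Taxon_R: 9
  Taxon_T vs Taxon_A: 9
  Taxon_R vs Taxon_A: 13
The smallest is 6, between Taxon_Z and Taxon_T.

6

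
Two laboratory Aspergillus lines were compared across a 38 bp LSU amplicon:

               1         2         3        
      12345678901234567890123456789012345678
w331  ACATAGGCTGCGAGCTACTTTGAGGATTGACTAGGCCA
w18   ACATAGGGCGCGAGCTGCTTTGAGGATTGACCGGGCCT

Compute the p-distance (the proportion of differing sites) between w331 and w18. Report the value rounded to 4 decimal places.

0.1579

The sequences differ at positions 8 (C/G), 9 (T/C), 17 (A/G), 32 (T/C), 33 (A/G), 38 (A/T).
There are 6 differences over 38 sites, so p = 6/38 = 0.1579.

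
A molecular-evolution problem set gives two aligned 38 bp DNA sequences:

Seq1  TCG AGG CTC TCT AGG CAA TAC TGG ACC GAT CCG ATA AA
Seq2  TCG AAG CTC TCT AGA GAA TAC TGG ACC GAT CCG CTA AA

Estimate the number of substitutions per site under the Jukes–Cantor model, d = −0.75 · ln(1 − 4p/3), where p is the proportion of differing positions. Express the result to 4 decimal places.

The sequences differ at positions 5 (G/A), 15 (G/A), 16 (C/G), 34 (A/C).
p = 4/38 = 0.105263.
d = −0.75 · ln(1 − (4/3)·0.105263) = −0.75 · ln(0.859649) = −0.75 · (-0.151231) = 0.1134.

0.1134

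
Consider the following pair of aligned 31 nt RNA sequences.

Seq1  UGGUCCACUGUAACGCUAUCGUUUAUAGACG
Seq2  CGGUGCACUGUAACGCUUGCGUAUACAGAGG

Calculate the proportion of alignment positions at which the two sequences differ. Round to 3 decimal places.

0.226

Mismatches occur at site 1 (U↔C), site 5 (C↔G), site 18 (A↔U), site 19 (U↔G), site 23 (U↔A), site 26 (U↔C), site 30 (C↔G).
There are 7 differences over 31 sites, so p = 7/31 = 0.226.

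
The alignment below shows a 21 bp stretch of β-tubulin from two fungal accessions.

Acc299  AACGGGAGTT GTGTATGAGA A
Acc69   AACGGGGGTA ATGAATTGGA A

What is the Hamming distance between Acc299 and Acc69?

Mismatches occur at site 7 (A↔G), site 10 (T↔A), site 11 (G↔A), site 14 (T↔A), site 17 (G↔T), site 18 (A↔G).
That gives 6 mismatches out of 21 aligned sites, so the Hamming distance is 6.

6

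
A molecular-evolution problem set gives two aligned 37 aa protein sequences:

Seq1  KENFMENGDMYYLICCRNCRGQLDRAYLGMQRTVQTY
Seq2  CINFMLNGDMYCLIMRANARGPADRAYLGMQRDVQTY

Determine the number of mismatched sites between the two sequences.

The sequences differ at positions 1 (K/C), 2 (E/I), 6 (E/L), 12 (Y/C), 15 (C/M), 16 (C/R), 17 (R/A), 19 (C/A), 22 (Q/P), 23 (L/A), 33 (T/D).
That gives 11 mismatches out of 37 aligned sites, so the Hamming distance is 11.

11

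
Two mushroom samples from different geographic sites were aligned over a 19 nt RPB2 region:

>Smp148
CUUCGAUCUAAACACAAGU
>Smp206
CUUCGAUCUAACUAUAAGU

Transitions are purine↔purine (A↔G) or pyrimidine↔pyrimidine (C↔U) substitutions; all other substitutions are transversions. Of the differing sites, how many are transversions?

Mismatches occur at site 12 (A/C, transversion), site 13 (C/U, transition), site 15 (C/U, transition).
Of the 3 differences, 2 transitions and 1 transversion, so the answer is 1.

1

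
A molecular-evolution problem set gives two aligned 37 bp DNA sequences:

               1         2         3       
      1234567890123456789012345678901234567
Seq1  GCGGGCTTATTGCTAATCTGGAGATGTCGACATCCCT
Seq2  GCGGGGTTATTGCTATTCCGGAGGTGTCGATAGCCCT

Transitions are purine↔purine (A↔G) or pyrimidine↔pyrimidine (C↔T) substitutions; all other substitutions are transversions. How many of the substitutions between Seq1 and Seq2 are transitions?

3

Mismatches occur at site 6 (C↔G, transversion), site 16 (A↔T, transversion), site 19 (T↔C, transition), site 24 (A↔G, transition), site 31 (C↔T, transition), site 33 (T↔G, transversion).
Of the 6 differences, 3 transitions and 3 transversions, so the answer is 3.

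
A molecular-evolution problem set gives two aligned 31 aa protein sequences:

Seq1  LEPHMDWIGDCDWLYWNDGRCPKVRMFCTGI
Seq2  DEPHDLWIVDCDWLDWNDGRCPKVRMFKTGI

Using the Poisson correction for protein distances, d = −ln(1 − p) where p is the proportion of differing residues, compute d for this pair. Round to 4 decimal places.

The sequences differ at positions 1 (L/D), 5 (M/D), 6 (D/L), 9 (G/V), 15 (Y/D), 28 (C/K).
p = 6/31 = 0.193548.
d = −ln(1 − 0.193548) = −ln(0.806452) = 0.2151.

0.2151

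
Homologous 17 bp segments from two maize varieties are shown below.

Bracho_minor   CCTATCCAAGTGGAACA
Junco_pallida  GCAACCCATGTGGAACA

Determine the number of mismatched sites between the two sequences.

Differing sites — 1:C/G; 3:T/A; 5:T/C; 9:A/T.
That gives 4 mismatches out of 17 aligned sites, so the Hamming distance is 4.

4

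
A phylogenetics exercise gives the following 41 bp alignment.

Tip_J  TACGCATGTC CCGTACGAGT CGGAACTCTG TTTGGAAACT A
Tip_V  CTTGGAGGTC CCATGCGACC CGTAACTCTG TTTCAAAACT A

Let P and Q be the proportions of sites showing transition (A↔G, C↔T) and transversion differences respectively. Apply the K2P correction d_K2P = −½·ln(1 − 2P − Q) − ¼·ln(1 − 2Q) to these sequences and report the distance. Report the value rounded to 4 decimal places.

The sequences differ at positions 1 (T/C, transition), 2 (A/T, transversion), 3 (C/T, transition), 5 (C/G, transversion), 7 (T/G, transversion), 13 (G/A, transition), 15 (A/G, transition), 19 (G/C, transversion), 20 (T/C, transition), 23 (G/T, transversion), 34 (G/C, transversion), 35 (G/A, transition).
Of the 12 differences, 6 transitions and 6 transversions over 41 sites: P = 6/41 = 0.146341, Q = 6/41 = 0.146341.
d = −0.5·ln(0.560977) − 0.25·ln(0.707318) = −0.5·(-0.578075) − 0.25·(-0.346275) = 0.3756.

0.3756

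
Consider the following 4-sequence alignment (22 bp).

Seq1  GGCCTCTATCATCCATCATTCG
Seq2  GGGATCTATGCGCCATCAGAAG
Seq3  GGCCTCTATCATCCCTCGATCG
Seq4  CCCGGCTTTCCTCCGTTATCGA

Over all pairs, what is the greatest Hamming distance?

Pairwise Hamming distances:
  Seq1 vs Seq2: 8
  Seq1 vs Seq3: 3
  Seq1 vs Seq4: 11
  Seq2 vs Seq3: 10
  Seq2 vs Seq4: 14
  Seq3 vs Seq4: 13
The largest is 14, between Seq2 and Seq4.

14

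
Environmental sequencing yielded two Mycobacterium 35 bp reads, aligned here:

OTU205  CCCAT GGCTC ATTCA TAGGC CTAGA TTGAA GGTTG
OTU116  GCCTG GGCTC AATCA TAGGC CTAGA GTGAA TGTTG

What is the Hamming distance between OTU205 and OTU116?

6

Mismatches occur at site 1 (C↔G), site 4 (A↔T), site 5 (T↔G), site 12 (T↔A), site 26 (T↔G), site 31 (G↔T).
That gives 6 mismatches out of 35 aligned sites, so the Hamming distance is 6.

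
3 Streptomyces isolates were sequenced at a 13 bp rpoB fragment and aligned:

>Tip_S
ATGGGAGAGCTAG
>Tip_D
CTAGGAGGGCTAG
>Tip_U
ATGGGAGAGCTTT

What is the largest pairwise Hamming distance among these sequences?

5

Pairwise Hamming distances:
  Tip_S vs Tip_D: 3
  Tip_S vs Tip_U: 2
  Tip_D vs Tip_U: 5
The largest is 5, between Tip_D and Tip_U.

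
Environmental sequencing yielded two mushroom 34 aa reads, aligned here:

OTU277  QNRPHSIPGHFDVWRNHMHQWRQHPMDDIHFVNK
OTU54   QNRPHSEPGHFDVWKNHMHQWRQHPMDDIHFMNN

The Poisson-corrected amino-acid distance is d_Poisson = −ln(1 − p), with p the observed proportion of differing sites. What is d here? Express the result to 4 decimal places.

The sequences differ at positions 7 (I/E), 15 (R/K), 32 (V/M), 34 (K/N).
p = 4/34 = 0.117647.
d = −ln(1 − 0.117647) = −ln(0.882353) = 0.1252.

0.1252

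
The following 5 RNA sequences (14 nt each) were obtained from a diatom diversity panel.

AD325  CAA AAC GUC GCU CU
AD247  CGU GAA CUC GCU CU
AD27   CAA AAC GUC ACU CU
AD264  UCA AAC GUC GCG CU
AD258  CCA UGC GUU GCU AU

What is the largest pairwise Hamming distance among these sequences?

Pairwise Hamming distances:
  AD325 vs AD247: 5
  AD325 vs AD27: 1
  AD325 vs AD264: 3
  AD325 vs AD258: 5
  AD247 vs AD27: 6
  AD247 vs AD264: 7
  AD247 vs AD258: 8
  AD27 vs AD264: 4
  AD27 vs AD258: 6
  AD264 vs AD258: 6
The largest is 8, between AD247 and AD258.

8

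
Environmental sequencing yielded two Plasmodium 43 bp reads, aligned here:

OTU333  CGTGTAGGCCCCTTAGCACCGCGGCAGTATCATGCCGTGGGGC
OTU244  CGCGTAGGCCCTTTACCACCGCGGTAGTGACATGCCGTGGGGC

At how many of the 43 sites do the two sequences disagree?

Mismatches occur at site 3 (T/C), site 12 (C/T), site 16 (G/C), site 25 (C/T), site 29 (A/G), site 30 (T/A).
That gives 6 mismatches out of 43 aligned sites, so the Hamming distance is 6.

6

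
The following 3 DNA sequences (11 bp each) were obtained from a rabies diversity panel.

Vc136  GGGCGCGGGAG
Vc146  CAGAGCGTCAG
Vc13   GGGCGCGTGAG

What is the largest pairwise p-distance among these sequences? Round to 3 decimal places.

Pairwise Hamming distances:
  Vc136 vs Vc146: 5
  Vc136 vs Vc13: 1
  Vc146 vs Vc13: 4
The largest is 5 mismatches, between Vc136 and Vc146; p = 5/11 = 0.455.

0.455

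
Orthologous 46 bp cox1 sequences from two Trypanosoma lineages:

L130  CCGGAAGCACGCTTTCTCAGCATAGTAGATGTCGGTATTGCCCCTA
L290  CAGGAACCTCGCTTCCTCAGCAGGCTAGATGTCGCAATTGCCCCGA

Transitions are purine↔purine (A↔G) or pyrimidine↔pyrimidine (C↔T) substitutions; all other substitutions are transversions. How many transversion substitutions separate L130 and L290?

8

Mismatches occur at site 2 (C↔A, transversion), site 7 (G↔C, transversion), site 9 (A↔T, transversion), site 15 (T↔C, transition), site 23 (T↔G, transversion), site 24 (A↔G, transition), site 25 (G↔C, transversion), site 35 (G↔C, transversion), site 36 (T↔A, transversion), site 45 (T↔G, transversion).
Of the 10 differences, 2 transitions and 8 transversions, so the answer is 8.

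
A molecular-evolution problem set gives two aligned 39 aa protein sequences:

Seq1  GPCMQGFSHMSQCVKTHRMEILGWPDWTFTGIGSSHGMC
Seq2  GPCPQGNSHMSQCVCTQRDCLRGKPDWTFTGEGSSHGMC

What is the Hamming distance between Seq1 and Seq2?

10

Mismatches occur at site 4 (M→P), site 7 (F→N), site 15 (K→C), site 17 (H→Q), site 19 (M→D), site 20 (E→C), site 21 (I→L), site 22 (L→R), site 24 (W→K), site 32 (I→E).
That gives 10 mismatches out of 39 aligned sites, so the Hamming distance is 10.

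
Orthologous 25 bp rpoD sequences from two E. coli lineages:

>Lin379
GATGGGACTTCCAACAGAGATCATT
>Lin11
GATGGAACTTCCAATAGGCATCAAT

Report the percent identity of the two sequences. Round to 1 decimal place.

Differing sites — 6:G/A; 15:C/T; 18:A/G; 19:G/C; 24:T/A.
20 of the 25 sites match, so the percent identity is 20/25 × 100 = 80.0%.

80.0%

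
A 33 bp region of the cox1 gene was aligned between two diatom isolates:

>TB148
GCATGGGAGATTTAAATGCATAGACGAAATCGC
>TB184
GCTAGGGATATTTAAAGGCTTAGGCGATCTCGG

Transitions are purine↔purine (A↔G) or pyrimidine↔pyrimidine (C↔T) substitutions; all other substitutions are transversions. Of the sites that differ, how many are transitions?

1

The sequences differ at positions 3 (A/T, transversion), 4 (T/A, transversion), 9 (G/T, transversion), 17 (T/G, transversion), 20 (A/T, transversion), 24 (A/G, transition), 28 (A/T, transversion), 29 (A/C, transversion), 33 (C/G, transversion).
Of the 9 differences, 1 transition and 8 transversions, so the answer is 1.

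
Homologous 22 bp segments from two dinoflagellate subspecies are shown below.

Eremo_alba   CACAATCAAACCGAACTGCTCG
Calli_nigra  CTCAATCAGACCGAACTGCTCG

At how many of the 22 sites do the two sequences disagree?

Differing sites — 2:A/T; 9:A/G.
That gives 2 mismatches out of 22 aligned sites, so the Hamming distance is 2.

2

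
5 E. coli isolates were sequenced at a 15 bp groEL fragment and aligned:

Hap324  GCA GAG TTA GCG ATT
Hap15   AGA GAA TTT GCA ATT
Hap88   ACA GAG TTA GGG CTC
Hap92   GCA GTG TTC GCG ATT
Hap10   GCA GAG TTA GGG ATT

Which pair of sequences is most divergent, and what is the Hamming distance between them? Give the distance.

Pairwise Hamming distances:
  Hap324 vs Hap15: 5
  Hap324 vs Hap88: 4
  Hap324 vs Hap92: 2
  Hap324 vs Hap10: 1
  Hap15 vs Hap88: 7
  Hap15 vs Hap92: 6
  Hap15 vs Hap10: 6
  Hap88 vs Hap92: 6
  Hap88 vs Hap10: 3
  Hap92 vs Hap10: 3
The largest is 7, between Hap15 and Hap88.

7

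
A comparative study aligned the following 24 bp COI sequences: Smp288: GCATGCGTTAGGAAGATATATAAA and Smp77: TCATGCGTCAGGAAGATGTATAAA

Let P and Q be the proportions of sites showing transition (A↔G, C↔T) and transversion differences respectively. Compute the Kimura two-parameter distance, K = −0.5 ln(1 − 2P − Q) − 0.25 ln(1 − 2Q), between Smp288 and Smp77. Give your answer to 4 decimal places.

Mismatches occur at site 1 (G→T, transversion), site 9 (T→C, transition), site 18 (A→G, transition).
Of the 3 differences, 2 transitions and 1 transversion over 24 sites: P = 2/24 = 0.083333, Q = 1/24 = 0.041667.
d = −0.5·ln(0.791667) − 0.25·ln(0.916666) = −0.5·(-0.233614) − 0.25·(-0.087012) = 0.1386.

0.1386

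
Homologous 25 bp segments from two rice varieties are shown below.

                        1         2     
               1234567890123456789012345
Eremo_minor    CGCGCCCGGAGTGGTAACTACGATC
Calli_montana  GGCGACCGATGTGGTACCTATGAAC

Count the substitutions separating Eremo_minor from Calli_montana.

7

The sequences differ at positions 1 (C/G), 5 (C/A), 9 (G/A), 10 (A/T), 17 (A/C), 21 (C/T), 24 (T/A).
That gives 7 mismatches out of 25 aligned sites, so the Hamming distance is 7.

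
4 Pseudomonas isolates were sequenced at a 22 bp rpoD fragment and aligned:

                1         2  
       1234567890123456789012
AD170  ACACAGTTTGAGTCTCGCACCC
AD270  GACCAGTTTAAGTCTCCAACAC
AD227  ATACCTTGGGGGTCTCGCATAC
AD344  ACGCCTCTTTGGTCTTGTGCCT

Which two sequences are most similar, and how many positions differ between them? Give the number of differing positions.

Pairwise Hamming distances:
  AD170 vs AD270: 7
  AD170 vs AD227: 8
  AD170 vs AD344: 10
  AD270 vs AD227: 12
  AD270 vs AD344: 14
  AD227 vs AD344: 12
The smallest is 7, between AD170 and AD270.

7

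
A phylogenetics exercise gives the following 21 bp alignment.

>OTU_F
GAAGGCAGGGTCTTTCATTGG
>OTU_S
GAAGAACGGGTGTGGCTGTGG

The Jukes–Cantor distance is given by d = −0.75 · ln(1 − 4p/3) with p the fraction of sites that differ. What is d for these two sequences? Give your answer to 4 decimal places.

0.5319

Mismatches occur at site 5 (G→A), site 6 (C→A), site 7 (A→C), site 12 (C→G), site 14 (T→G), site 15 (T→G), site 17 (A→T), site 18 (T→G).
p = 8/21 = 0.380952.
d = −0.75 · ln(1 − (4/3)·0.380952) = −0.75 · ln(0.492064) = −0.75 · (-0.709146) = 0.5319.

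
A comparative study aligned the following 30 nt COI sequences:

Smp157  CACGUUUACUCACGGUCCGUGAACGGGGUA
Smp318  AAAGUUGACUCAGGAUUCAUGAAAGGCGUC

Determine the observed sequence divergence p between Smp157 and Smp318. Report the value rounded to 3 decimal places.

The sequences differ at positions 1 (C/A), 3 (C/A), 7 (U/G), 13 (C/G), 15 (G/A), 17 (C/U), 19 (G/A), 24 (C/A), 27 (G/C), 30 (A/C).
There are 10 differences over 30 sites, so p = 10/30 = 0.333.

0.333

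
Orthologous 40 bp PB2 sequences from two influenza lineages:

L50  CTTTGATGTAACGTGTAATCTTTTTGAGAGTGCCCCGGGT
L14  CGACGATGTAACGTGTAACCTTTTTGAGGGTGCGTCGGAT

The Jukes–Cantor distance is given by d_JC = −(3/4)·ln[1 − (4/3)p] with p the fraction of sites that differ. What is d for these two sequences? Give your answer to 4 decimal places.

Mismatches occur at site 2 (T↔G), site 3 (T↔A), site 4 (T↔C), site 19 (T↔C), site 29 (A↔G), site 34 (C↔G), site 35 (C↔T), site 39 (G↔A).
p = 8/40 = 0.200000.
d = −0.75 · ln(1 − (4/3)·0.200000) = −0.75 · ln(0.733333) = −0.75 · (-0.310155) = 0.2326.

0.2326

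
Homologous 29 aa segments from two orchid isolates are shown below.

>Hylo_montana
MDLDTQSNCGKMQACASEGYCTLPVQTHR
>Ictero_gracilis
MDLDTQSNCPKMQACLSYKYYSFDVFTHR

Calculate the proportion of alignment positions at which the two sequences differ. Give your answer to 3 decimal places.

The sequences differ at positions 10 (G/P), 16 (A/L), 18 (E/Y), 19 (G/K), 21 (C/Y), 22 (T/S), 23 (L/F), 24 (P/D), 26 (Q/F).
There are 9 differences over 29 sites, so p = 9/29 = 0.310.

0.310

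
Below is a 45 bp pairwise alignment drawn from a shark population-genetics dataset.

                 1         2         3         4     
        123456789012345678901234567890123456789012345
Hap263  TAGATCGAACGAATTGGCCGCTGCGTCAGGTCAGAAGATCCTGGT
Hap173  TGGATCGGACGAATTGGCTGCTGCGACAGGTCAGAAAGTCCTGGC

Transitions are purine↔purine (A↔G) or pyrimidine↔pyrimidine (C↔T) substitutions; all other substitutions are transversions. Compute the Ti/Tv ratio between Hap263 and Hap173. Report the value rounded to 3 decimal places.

6.000

Mismatches occur at site 2 (A/G, transition), site 8 (A/G, transition), site 19 (C/T, transition), site 26 (T/A, transversion), site 37 (G/A, transition), site 38 (A/G, transition), site 45 (T/C, transition).
Of the 7 differences, 6 transitions and 1 transversion, so Ti/Tv = 6/1 = 6.000.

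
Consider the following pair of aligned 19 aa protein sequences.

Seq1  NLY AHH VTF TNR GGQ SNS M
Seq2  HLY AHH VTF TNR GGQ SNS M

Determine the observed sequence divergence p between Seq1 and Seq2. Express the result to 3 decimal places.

0.053

A single mismatch occurs at site 1 (N↔H).
There are 1 differences over 19 sites, so p = 1/19 = 0.053.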